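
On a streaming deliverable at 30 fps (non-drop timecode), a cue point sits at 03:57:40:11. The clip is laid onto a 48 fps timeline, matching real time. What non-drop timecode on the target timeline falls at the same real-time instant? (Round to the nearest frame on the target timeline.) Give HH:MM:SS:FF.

03:57:40:18

Source frame index: (3×3600 + 57×60 + 40) × 30 + 11 = 427811.
Real time: 427811 / (30) = 427811/30 s.
Target frame: (427811/30) × (48) = 3422488/5 ≈ 684497.600 → 684498.
At 48 labels/s: frame 684498 → 03:57:40:18.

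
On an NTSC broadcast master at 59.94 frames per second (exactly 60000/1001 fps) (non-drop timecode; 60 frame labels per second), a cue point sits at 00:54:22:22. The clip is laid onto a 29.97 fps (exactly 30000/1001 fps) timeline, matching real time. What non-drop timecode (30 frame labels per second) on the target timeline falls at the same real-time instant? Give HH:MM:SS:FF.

00:54:22:11

Source frame index: (0×3600 + 54×60 + 22) × 60 + 22 = 195742.
Real time: 195742 / (60000/1001) = 97968871/30000 s.
Target frame: (97968871/30000) × (30000/1001) = 97871.
At 30 labels/s: frame 97871 → 00:54:22:11.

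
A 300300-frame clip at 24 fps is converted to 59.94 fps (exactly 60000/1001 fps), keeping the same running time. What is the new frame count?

750000 frames

Target frames = source frames × (target rate / source rate) = 300300 × (60000/1001)/(24) = 300300 × 2500/1001 = 750000.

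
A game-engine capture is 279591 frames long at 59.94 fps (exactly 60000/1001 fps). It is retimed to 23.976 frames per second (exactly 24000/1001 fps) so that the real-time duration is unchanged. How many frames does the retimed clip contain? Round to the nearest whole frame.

Frames at target rate = 279591 × (24000/1001) / (60000/1001) = 559182/5 ≈ 111836.400.
Nearest whole frame: 111836.

111836 frames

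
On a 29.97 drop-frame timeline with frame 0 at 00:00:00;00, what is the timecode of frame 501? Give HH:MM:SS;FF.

Each 10-minute DF block holds 10 × 60 × 30 − 9 × 2 = 17982 frames. 501 ÷ 17982 → 0 full blocks, remainder 501.
Within the partial block the first minute is 1800 frames and each further minute 1798, so 0 further minute boundaries passed. Total skipped labels = 18 × 0 + 2 × 0 = 0.
Non-drop label index = 501 + 0 = 501; at 30 labels/s that is 00:00:16:21, i.e. DF 00:00:16;21.

00:00:16;21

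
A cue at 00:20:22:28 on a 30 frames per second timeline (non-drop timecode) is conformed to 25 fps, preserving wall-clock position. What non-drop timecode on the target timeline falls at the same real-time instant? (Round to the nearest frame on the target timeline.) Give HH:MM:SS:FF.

00:20:22:23

Source frame index: (0×3600 + 20×60 + 22) × 30 + 28 = 36688.
Real time: 36688 / (30) = 18344/15 s.
Target frame: (18344/15) × (25) = 91720/3 ≈ 30573.333 → 30573.
At 25 labels/s: frame 30573 → 00:20:22:23.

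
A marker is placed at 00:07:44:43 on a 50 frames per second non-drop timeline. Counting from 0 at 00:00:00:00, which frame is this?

23243

Total seconds to the label: (0 × 3600 + 7 × 60 + 44) = 464.
Frame index = 464 × 50 + 43 = 23243.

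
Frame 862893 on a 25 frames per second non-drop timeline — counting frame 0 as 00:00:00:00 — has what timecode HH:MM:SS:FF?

09:35:15:18

862893 ÷ 25 = 34515 full seconds, remainder 18 frames.
34515 s = 9 h 35 min 15 s.
Timecode: 09:35:15:18.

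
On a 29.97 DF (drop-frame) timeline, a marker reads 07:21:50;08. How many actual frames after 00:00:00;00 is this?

As if non-drop at 30 labels/s: (7 × 3600 + 21 × 60 + 50) × 30 + 8 = 795308.
Minute boundaries passed: 441; those not divisible by 10: 441 − 44 = 397; dropped labels = 2 × 397 = 794.
Actual frame index = 795308 − 794 = 794514.

794514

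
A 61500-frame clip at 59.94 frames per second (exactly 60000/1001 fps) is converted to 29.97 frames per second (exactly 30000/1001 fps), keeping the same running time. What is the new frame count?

30750 frames

Target frames = source frames × (target rate / source rate) = 61500 × (30000/1001)/(60000/1001) = 61500 × 1/2 = 30750.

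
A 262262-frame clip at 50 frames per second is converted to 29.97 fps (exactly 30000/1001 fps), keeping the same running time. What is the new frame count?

Target frames = source frames × (target rate / source rate) = 262262 × (30000/1001)/(50) = 262262 × 600/1001 = 157200.

157200 frames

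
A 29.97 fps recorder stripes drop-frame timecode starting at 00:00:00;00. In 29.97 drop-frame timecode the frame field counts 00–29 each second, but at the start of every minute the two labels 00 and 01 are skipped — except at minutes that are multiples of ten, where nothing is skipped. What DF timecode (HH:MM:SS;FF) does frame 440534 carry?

04:04:59;04

Ten DF minutes hold 17982 frames, so frame 440534 lies in block 24 (frames 431568–449549) with 8966 frames into that block.
The block's first minute is 1800 frames and the rest 1798 each; 8966 frames reaches minute 4, so 24 × 18 + 4 × 2 = 440 labels have been skipped so far.
Adding those back, label number 440534 + 440 = 440974 at 30 labels/s is 14699 s + 4 f = 4 h 4 min 59 s frame 4, i.e. 04:04:59;04.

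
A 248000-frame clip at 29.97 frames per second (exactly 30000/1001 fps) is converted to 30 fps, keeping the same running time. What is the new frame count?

248248 frames

Target frames = source frames × (target rate / source rate) = 248000 × (30)/(30000/1001) = 248000 × 1001/1000 = 248248.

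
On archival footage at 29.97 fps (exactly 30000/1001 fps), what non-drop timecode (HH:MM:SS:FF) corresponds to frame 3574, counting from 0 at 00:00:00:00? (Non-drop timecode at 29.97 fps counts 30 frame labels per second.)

00:01:59:04

3574 ÷ 30 = 119 full seconds, remainder 4 frames.
119 s = 0 h 1 min 59 s.
Timecode: 00:01:59:04.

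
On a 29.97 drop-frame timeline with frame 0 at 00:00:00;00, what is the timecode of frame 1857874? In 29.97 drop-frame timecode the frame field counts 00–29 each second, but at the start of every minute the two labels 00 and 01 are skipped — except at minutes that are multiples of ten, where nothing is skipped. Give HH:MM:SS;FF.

17:13:11;04

Each 10-minute DF block holds 10 × 60 × 30 − 9 × 2 = 17982 frames. 1857874 ÷ 17982 → 103 full blocks, remainder 5728.
Within the partial block the first minute is 1800 frames and each further minute 1798, so 3 further minute boundaries passed. Total skipped labels = 18 × 103 + 2 × 3 = 1860.
Non-drop label index = 1857874 + 1860 = 1859734; at 30 labels/s that is 17:13:11:04, i.e. DF 17:13:11;04.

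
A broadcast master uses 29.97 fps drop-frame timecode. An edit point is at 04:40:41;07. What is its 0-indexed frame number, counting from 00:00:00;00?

504733

Complete 10-minute blocks: 28, each 17982 frames → 503496.
Remaining 0 whole minutes in the current block: 0 frames.
Within the current minute: 41 × 30 + 7 = 1237. Total = 503496 + 0 + 1237 = 504733.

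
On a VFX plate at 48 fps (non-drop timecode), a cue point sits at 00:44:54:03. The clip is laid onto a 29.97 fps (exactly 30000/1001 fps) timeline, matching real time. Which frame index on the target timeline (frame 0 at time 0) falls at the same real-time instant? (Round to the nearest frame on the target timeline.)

Source frame index: (0×3600 + 44×60 + 54) × 48 + 3 = 129315.
Real time: 129315 / (48) = 43105/16 s.
Target frame: (43105/16) × (30000/1001) = 80821875/1001 ≈ 80741.134 → 80741.

frame 80741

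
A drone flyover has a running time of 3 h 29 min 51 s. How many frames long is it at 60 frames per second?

755460 frames

3 h 29 min 51 s = 12591 s.
Frames = 12591 × 60 = 755460.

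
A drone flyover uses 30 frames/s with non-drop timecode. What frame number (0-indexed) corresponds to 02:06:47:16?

Total seconds to the label: (2 × 3600 + 6 × 60 + 47) = 7607.
Frame index = 7607 × 30 + 16 = 228226.

228226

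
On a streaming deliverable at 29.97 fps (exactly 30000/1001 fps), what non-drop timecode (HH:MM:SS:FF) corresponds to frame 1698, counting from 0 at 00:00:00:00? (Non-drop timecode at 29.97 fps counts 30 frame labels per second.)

1698 ÷ 30 = 56 full seconds, remainder 18 frames.
56 s = 0 h 0 min 56 s.
Timecode: 00:00:56:18.

00:00:56:18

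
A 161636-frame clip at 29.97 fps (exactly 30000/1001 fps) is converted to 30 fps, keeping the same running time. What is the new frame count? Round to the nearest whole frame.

161798 frames

Frames at target rate = 161636 × (30) / (30000/1001) = 40449409/250 ≈ 161797.636.
Nearest whole frame: 161798.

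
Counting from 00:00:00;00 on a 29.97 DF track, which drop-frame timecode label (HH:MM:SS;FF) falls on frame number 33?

00:00:01;03

Each 10-minute DF block holds 10 × 60 × 30 − 9 × 2 = 17982 frames. 33 ÷ 17982 → 0 full blocks, remainder 33.
Within the partial block the first minute is 1800 frames and each further minute 1798, so 0 further minute boundaries passed. Total skipped labels = 18 × 0 + 2 × 0 = 0.
Non-drop label index = 33 + 0 = 33; at 30 labels/s that is 00:00:01:03, i.e. DF 00:00:01;03.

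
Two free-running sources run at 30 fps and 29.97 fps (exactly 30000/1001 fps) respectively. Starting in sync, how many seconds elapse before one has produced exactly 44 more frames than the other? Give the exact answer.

22022/15 seconds

The gap grows by |30000/1001 − 30| = 30/1001 frames per second.
Time for a 44-frame gap: 44 ÷ (30/1001) = 22022/15 s.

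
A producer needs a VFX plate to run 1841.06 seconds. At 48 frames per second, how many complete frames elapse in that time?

Frames = 1841.06 × 48 = 2209272/25 ≈ 88370.8800.
Complete frames: 88370.

88370 frames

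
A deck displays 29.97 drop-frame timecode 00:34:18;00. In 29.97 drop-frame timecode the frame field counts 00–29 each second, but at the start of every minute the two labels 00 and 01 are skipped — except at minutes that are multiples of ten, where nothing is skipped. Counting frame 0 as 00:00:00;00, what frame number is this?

Complete 10-minute blocks: 3, each 17982 frames → 53946.
Remaining 4 whole minutes in the current block: 1800 + 3 × 1798 = 7194 frames.
Within the current minute: 18 × 30 + 0 − 2 = 538 (labels ;00/;01 skipped at this minute). Total = 53946 + 7194 + 538 = 61678.

61678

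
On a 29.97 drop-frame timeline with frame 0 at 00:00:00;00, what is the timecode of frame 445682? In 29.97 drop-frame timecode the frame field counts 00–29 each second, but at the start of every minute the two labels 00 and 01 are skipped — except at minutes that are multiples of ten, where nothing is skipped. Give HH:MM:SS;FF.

Each 10-minute DF block holds 10 × 60 × 30 − 9 × 2 = 17982 frames. 445682 ÷ 17982 → 24 full blocks, remainder 14114.
Within the partial block the first minute is 1800 frames and each further minute 1798, so 7 further minute boundaries passed. Total skipped labels = 18 × 24 + 2 × 7 = 446.
Non-drop label index = 445682 + 446 = 446128; at 30 labels/s that is 04:07:50:28, i.e. DF 04:07:50;28.

04:07:50;28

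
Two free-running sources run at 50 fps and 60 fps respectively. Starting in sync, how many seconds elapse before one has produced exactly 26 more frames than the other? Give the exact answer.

2.6 seconds

The gap grows by |60 − 50| = 10 frames per second.
Time for a 26-frame gap: 26 ÷ (10) = 2.6 s.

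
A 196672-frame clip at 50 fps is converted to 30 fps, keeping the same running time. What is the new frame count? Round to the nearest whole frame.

118003 frames

Frames at target rate = 196672 × (30) / (50) = 590016/5 ≈ 118003.200.
Nearest whole frame: 118003.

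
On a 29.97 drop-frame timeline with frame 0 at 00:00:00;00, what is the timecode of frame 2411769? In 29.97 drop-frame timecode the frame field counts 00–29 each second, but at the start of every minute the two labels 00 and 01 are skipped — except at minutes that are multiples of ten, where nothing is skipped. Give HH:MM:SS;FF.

22:21:12;23

Ten DF minutes hold 17982 frames, so frame 2411769 lies in block 134 (frames 2409588–2427569) with 2181 frames into that block.
The block's first minute is 1800 frames and the rest 1798 each; 2181 frames reaches minute 1, so 134 × 18 + 1 × 2 = 2414 labels have been skipped so far.
Adding those back, label number 2411769 + 2414 = 2414183 at 30 labels/s is 80472 s + 23 f = 22 h 21 min 12 s frame 23, i.e. 22:21:12;23.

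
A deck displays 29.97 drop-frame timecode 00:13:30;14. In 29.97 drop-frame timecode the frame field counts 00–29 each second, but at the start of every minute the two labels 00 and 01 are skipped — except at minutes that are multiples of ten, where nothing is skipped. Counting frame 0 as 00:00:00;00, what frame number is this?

24290

As if non-drop at 30 labels/s: (0 × 3600 + 13 × 60 + 30) × 30 + 14 = 24314.
Minute boundaries passed: 13; those not divisible by 10: 13 − 1 = 12; dropped labels = 2 × 12 = 24.
Actual frame index = 24314 − 24 = 24290.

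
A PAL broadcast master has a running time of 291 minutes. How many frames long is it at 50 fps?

291 min = 17460 s.
Frames = 17460 × 50 = 873000.

873000 frames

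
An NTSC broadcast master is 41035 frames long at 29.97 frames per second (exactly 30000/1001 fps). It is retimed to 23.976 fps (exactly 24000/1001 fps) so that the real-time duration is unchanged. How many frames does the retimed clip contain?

32828 frames

Frames at target rate = 41035 × (24000/1001) / (30000/1001) = 32828.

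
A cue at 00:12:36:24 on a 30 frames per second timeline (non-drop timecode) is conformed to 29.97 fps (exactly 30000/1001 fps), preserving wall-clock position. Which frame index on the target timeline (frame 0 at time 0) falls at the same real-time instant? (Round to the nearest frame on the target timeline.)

frame 22681

Source frame index: (0×3600 + 12×60 + 36) × 30 + 24 = 22704.
Real time: 22704 / (30) = 3784/5 s.
Target frame: (3784/5) × (30000/1001) = 2064000/91 ≈ 22681.319 → 22681.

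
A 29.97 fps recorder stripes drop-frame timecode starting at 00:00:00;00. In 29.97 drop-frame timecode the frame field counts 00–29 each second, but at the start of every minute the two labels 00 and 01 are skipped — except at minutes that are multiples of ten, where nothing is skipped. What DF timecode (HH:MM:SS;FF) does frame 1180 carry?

00:00:39;10

Ten DF minutes hold 17982 frames, so frame 1180 lies in block 0 (frames 0–17981) with 1180 frames into that block.
The block's first minute is 1800 frames and the rest 1798 each; 1180 frames reaches minute 0, so 0 × 18 + 0 × 2 = 0 labels have been skipped so far.
Adding those back, label number 1180 + 0 = 1180 at 30 labels/s is 39 s + 10 f = 0 h 0 min 39 s frame 10, i.e. 00:00:39;10.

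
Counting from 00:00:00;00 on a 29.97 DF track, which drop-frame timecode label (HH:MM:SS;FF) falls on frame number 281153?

02:36:21;05

Each 10-minute DF block holds 10 × 60 × 30 − 9 × 2 = 17982 frames. 281153 ÷ 17982 → 15 full blocks, remainder 11423.
Within the partial block the first minute is 1800 frames and each further minute 1798, so 6 further minute boundaries passed. Total skipped labels = 18 × 15 + 2 × 6 = 282.
Non-drop label index = 281153 + 282 = 281435; at 30 labels/s that is 02:36:21:05, i.e. DF 02:36:21;05.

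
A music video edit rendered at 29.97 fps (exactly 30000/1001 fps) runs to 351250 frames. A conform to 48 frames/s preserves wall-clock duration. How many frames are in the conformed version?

Target frames = source frames × (target rate / source rate) = 351250 × (48)/(30000/1001) = 351250 × 1001/625 = 562562.

562562 frames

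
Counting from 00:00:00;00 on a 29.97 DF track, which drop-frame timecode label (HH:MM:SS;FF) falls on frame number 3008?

00:01:40;10

Ten DF minutes hold 17982 frames, so frame 3008 lies in block 0 (frames 0–17981) with 3008 frames into that block.
The block's first minute is 1800 frames and the rest 1798 each; 3008 frames reaches minute 1, so 0 × 18 + 1 × 2 = 2 labels have been skipped so far.
Adding those back, label number 3008 + 2 = 3010 at 30 labels/s is 100 s + 10 f = 0 h 1 min 40 s frame 10, i.e. 00:01:40;10.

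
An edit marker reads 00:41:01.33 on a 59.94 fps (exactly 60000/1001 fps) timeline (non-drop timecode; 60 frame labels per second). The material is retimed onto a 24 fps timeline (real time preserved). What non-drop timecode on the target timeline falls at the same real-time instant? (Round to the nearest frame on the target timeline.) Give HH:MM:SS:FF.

Source frame index: (0×3600 + 41×60 + 1) × 60 + 33 = 147693.
Real time: 147693 / (60000/1001) = 49280231/20000 s.
Target frame: (49280231/20000) × (24) = 147840693/2500 ≈ 59136.277 → 59136.
At 24 labels/s: frame 59136 → 00:41:04:00.

00:41:04:00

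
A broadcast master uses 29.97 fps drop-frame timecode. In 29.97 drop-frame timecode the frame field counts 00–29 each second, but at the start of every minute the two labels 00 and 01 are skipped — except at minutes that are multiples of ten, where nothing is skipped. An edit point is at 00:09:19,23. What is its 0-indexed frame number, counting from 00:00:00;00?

As if non-drop at 30 labels/s: (0 × 3600 + 9 × 60 + 19) × 30 + 23 = 16793.
Minute boundaries passed: 9; those not divisible by 10: 9 − 0 = 9; dropped labels = 2 × 9 = 18.
Actual frame index = 16793 − 18 = 16775.

16775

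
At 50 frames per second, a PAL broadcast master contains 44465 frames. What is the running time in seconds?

889.3 seconds

Running time = 44465 / (50) = 889.3 s.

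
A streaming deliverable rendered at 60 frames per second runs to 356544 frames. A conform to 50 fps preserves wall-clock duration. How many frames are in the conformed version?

Frames at target rate = 356544 × (50) / (60) = 297120.

297120 frames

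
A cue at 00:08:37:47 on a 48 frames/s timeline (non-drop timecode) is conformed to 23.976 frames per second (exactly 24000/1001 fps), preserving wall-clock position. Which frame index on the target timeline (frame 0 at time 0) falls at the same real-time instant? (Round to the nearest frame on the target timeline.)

frame 12419

Source frame index: (0×3600 + 8×60 + 37) × 48 + 47 = 24863.
Real time: 24863 / (48) = 24863/48 s.
Target frame: (24863/48) × (24000/1001) = 12431500/1001 ≈ 12419.081 → 12419.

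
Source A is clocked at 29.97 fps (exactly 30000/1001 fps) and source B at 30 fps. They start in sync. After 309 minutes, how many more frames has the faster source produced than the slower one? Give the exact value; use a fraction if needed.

309 min = 18540 s.
A emits 30000/1001 × 18540 = 556200000/1001 frames; B emits 30 × 18540 = 556200.
Difference = 556200/1001 frames (≈ 555.6444); B is ahead of A.

556200/1001 frames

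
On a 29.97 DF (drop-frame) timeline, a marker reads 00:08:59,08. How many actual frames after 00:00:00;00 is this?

16162

As if non-drop at 30 labels/s: (0 × 3600 + 8 × 60 + 59) × 30 + 8 = 16178.
Minute boundaries passed: 8; those not divisible by 10: 8 − 0 = 8; dropped labels = 2 × 8 = 16.
Actual frame index = 16178 − 16 = 16162.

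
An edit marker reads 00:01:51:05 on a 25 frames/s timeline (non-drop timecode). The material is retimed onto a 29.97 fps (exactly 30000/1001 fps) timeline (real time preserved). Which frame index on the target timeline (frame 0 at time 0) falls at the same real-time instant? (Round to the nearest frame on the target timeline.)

frame 3333

Source frame index: (0×3600 + 1×60 + 51) × 25 + 5 = 2780.
Real time: 2780 / (25) = 556/5 s.
Target frame: (556/5) × (30000/1001) = 3336000/1001 ≈ 3332.667 → 3333.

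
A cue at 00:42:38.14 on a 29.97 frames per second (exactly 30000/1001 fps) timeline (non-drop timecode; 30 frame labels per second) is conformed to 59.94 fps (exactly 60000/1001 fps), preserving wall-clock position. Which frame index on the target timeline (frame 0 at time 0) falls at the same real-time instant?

frame 153508

Source frame index: (0×3600 + 42×60 + 38) × 30 + 14 = 76754.
Real time: 76754 / (30000/1001) = 38415377/15000 s.
Target frame: (38415377/15000) × (60000/1001) = 153508.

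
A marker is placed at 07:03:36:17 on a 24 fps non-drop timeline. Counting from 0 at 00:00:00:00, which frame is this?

frame 610001

Total seconds to the label: (7 × 3600 + 3 × 60 + 36) = 25416.
Frame index = 25416 × 24 + 17 = 610001.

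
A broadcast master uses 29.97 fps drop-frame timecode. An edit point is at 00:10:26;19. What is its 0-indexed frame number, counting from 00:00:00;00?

Complete 10-minute blocks: 1, each 17982 frames → 17982.
Remaining 0 whole minutes in the current block: 0 frames.
Within the current minute: 26 × 30 + 19 = 799. Total = 17982 + 0 + 799 = 18781.

18781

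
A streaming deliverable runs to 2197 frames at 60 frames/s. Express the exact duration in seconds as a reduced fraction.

2197/60 seconds

Running time = 2197 ÷ (60) = 2197 × 1/60 = 2197/60 s.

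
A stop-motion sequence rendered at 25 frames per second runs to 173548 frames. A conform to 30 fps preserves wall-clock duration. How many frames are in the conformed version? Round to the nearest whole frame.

208258 frames

Frames at target rate = 173548 × (30) / (25) = 1041288/5 ≈ 208257.600.
Nearest whole frame: 208258.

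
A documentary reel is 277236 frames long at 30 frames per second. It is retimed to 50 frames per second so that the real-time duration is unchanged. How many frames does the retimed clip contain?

Target frames = source frames × (target rate / source rate) = 277236 × (50)/(30) = 277236 × 5/3 = 462060.

462060 frames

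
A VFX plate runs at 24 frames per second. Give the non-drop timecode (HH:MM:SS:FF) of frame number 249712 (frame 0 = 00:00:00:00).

249712 ÷ 24 = 10404 full seconds, remainder 16 frames.
10404 s = 2 h 53 min 24 s.
Timecode: 02:53:24:16.

02:53:24:16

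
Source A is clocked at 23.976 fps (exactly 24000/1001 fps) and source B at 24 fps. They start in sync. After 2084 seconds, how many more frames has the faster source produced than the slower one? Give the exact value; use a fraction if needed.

A emits 24000/1001 × 2084 = 50016000/1001 frames; B emits 24 × 2084 = 50016.
Difference = 50016/1001 frames (≈ 49.9660); B is ahead of A.

50016/1001 frames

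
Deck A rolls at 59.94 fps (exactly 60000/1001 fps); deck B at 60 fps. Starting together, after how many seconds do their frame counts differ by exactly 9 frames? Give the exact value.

The gap grows by |60 − 60000/1001| = 60/1001 frames per second.
Time for a 9-frame gap: 9 ÷ (60/1001) = 150.15 s.

150.15 seconds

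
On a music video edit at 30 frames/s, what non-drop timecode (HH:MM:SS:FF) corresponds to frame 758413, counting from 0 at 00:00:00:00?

07:01:20:13

758413 ÷ 30 = 25280 full seconds, remainder 13 frames.
25280 s = 7 h 1 min 20 s.
Timecode: 07:01:20:13.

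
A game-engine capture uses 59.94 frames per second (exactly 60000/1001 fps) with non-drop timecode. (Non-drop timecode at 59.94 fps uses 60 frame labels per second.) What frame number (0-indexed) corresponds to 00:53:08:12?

Total seconds to the label: (0 × 3600 + 53 × 60 + 8) = 3188.
Frame index = 3188 × 60 + 12 = 191292.

frame 191292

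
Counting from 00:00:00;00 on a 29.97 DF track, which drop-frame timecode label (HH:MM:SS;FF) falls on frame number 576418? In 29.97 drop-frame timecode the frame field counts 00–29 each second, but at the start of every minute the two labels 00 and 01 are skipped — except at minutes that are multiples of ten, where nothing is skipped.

Ten DF minutes hold 17982 frames, so frame 576418 lies in block 32 (frames 575424–593405) with 994 frames into that block.
The block's first minute is 1800 frames and the rest 1798 each; 994 frames reaches minute 0, so 32 × 18 + 0 × 2 = 576 labels have been skipped so far.
Adding those back, label number 576418 + 576 = 576994 at 30 labels/s is 19233 s + 4 f = 5 h 20 min 33 s frame 4, i.e. 05:20:33;04.

05:20:33;04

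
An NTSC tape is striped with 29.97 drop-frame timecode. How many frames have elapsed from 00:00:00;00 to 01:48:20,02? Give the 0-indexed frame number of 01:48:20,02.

194806

Complete 10-minute blocks: 10, each 17982 frames → 179820.
Remaining 8 whole minutes in the current block: 1800 + 7 × 1798 = 14386 frames.
Within the current minute: 20 × 30 + 2 − 2 = 600 (labels ;00/;01 skipped at this minute). Total = 179820 + 14386 + 600 = 194806.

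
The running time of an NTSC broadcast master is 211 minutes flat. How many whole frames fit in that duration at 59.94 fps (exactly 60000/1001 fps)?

758841 frames

211 min = 12660 s.
Frames = 12660 × 60000/1001 = 759600000/1001 ≈ 758841.1588.
Complete frames: 758841.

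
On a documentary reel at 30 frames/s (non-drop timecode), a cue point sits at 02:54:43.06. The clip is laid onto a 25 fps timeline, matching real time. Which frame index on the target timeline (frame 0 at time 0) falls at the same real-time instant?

Source frame index: (2×3600 + 54×60 + 43) × 30 + 6 = 314496.
Real time: 314496 / (30) = 52416/5 s.
Target frame: (52416/5) × (25) = 262080.

frame 262080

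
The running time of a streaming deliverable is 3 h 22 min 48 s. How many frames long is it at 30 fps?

365040 frames

3 h 22 min 48 s = 12168 s.
Frames = 12168 × 30 = 365040.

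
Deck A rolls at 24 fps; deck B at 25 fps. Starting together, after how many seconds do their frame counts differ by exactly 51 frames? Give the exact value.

The gap grows by |25 − 24| = 1 frame per second.
Time for a 51-frame gap: 51 ÷ (1) = 51 s.

51 seconds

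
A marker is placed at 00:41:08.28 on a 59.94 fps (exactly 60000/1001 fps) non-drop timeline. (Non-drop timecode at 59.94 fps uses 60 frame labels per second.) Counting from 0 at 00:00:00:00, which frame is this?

Total seconds to the label: (0 × 3600 + 41 × 60 + 8) = 2468.
Frame index = 2468 × 60 + 28 = 148108.

148108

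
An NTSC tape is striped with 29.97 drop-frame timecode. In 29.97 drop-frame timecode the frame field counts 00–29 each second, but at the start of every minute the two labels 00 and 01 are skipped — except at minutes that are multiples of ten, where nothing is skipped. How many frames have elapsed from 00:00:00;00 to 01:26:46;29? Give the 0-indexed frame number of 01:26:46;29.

Complete 10-minute blocks: 8, each 17982 frames → 143856.
Remaining 6 whole minutes in the current block: 1800 + 5 × 1798 = 10790 frames.
Within the current minute: 46 × 30 + 29 − 2 = 1407 (labels ;00/;01 skipped at this minute). Total = 143856 + 10790 + 1407 = 156053.

156053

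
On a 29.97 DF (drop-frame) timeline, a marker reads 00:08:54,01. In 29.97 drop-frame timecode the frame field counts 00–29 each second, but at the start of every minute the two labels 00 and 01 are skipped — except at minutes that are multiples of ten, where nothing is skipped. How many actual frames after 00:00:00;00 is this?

16005

As if non-drop at 30 labels/s: (0 × 3600 + 8 × 60 + 54) × 30 + 1 = 16021.
Minute boundaries passed: 8; those not divisible by 10: 8 − 0 = 8; dropped labels = 2 × 8 = 16.
Actual frame index = 16021 − 16 = 16005.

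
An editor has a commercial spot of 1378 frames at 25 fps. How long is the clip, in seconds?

55.12 seconds

Running time = 1378 / (25) = 55.12 s.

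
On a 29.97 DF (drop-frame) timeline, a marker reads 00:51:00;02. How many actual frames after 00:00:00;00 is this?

Complete 10-minute blocks: 5, each 17982 frames → 89910.
Remaining 1 whole minute in the current block: 1800 + 0 × 1798 = 1800 frames.
Within the current minute: 0 × 30 + 2 − 2 = 0 (labels ;00/;01 skipped at this minute). Total = 89910 + 1800 + 0 = 91710.

91710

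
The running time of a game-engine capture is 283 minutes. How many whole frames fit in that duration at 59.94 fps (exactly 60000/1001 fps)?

283 min = 16980 s.
Frames = 16980 × 60000/1001 = 1018800000/1001 ≈ 1017782.2178.
Complete frames: 1017782.

1017782 frames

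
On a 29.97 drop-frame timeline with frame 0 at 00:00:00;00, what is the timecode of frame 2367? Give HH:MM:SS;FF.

00:01:18;29

Each 10-minute DF block holds 10 × 60 × 30 − 9 × 2 = 17982 frames. 2367 ÷ 17982 → 0 full blocks, remainder 2367.
Within the partial block the first minute is 1800 frames and each further minute 1798, so 1 further minute boundary passed. Total skipped labels = 18 × 0 + 2 × 1 = 2.
Non-drop label index = 2367 + 2 = 2369; at 30 labels/s that is 00:01:18:29, i.e. DF 00:01:18;29.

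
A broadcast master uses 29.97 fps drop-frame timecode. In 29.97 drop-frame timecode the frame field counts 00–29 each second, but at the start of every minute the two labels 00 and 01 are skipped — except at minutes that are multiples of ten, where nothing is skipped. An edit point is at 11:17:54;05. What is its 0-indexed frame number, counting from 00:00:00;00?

As if non-drop at 30 labels/s: (11 × 3600 + 17 × 60 + 54) × 30 + 5 = 1220225.
Minute boundaries passed: 677; those not divisible by 10: 677 − 67 = 610; dropped labels = 2 × 610 = 1220.
Actual frame index = 1220225 − 1220 = 1219005.

1219005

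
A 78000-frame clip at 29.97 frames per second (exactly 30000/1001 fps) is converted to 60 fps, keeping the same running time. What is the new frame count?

Target frames = source frames × (target rate / source rate) = 78000 × (60)/(30000/1001) = 78000 × 1001/500 = 156156.

156156 frames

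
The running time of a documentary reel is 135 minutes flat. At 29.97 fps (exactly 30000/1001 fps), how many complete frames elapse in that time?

135 min = 8100 s.
Frames = 8100 × 30000/1001 = 243000000/1001 ≈ 242757.2428.
Complete frames: 242757.

242757 frames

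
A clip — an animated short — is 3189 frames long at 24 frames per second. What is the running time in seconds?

Running time = 3189 / (24) = 132.875 s.

132.875 seconds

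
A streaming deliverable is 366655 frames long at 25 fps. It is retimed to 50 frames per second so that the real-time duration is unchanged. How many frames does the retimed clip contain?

Frames at target rate = 366655 × (50) / (25) = 733310.

733310 frames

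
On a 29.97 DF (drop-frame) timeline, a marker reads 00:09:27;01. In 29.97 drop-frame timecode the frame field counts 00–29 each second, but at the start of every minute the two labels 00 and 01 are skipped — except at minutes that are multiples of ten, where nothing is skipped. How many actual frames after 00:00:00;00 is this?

16993

As if non-drop at 30 labels/s: (0 × 3600 + 9 × 60 + 27) × 30 + 1 = 17011.
Minute boundaries passed: 9; those not divisible by 10: 9 − 0 = 9; dropped labels = 2 × 9 = 18.
Actual frame index = 17011 − 18 = 16993.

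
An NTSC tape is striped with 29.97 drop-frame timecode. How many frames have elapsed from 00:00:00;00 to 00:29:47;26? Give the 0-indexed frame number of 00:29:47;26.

53582

As if non-drop at 30 labels/s: (0 × 3600 + 29 × 60 + 47) × 30 + 26 = 53636.
Minute boundaries passed: 29; those not divisible by 10: 29 − 2 = 27; dropped labels = 2 × 27 = 54.
Actual frame index = 53636 − 54 = 53582.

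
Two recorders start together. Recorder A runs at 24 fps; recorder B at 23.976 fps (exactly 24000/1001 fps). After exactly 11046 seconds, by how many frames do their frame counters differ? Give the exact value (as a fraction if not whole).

A emits 24 × 11046 = 265104 frames; B emits 24000/1001 × 11046 = 37872000/143.
Difference = 37872/143 frames (≈ 264.8392); B is behind A.

37872/143 frames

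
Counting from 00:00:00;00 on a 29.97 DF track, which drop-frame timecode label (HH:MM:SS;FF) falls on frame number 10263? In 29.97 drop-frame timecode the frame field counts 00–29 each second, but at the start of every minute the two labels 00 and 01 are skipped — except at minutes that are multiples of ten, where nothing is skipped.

00:05:42;13

Each 10-minute DF block holds 10 × 60 × 30 − 9 × 2 = 17982 frames. 10263 ÷ 17982 → 0 full blocks, remainder 10263.
Within the partial block the first minute is 1800 frames and each further minute 1798, so 5 further minute boundaries passed. Total skipped labels = 18 × 0 + 2 × 5 = 10.
Non-drop label index = 10263 + 10 = 10273; at 30 labels/s that is 00:05:42:13, i.e. DF 00:05:42;13.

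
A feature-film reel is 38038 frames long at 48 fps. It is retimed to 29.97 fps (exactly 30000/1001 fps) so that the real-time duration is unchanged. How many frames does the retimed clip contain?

23750 frames

Target frames = source frames × (target rate / source rate) = 38038 × (30000/1001)/(48) = 38038 × 625/1001 = 23750.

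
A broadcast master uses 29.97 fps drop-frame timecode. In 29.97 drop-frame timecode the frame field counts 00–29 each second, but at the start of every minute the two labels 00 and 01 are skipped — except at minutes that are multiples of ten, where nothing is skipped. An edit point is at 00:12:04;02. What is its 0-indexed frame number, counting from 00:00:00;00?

Complete 10-minute blocks: 1, each 17982 frames → 17982.
Remaining 2 whole minutes in the current block: 1800 + 1 × 1798 = 3598 frames.
Within the current minute: 4 × 30 + 2 − 2 = 120 (labels ;00/;01 skipped at this minute). Total = 17982 + 3598 + 120 = 21700.

21700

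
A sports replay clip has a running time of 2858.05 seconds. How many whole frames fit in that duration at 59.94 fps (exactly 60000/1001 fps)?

Frames = 2858.05 × 60000/1001 = 13191000/77 ≈ 171311.6883.
Complete frames: 171311.

171311 frames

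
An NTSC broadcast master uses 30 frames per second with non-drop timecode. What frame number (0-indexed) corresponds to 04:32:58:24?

Total seconds to the label: (4 × 3600 + 32 × 60 + 58) = 16378.
Frame index = 16378 × 30 + 24 = 491364.

491364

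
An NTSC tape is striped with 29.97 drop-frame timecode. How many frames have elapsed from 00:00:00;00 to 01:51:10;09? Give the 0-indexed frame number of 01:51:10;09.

Complete 10-minute blocks: 11, each 17982 frames → 197802.
Remaining 1 whole minute in the current block: 1800 + 0 × 1798 = 1800 frames.
Within the current minute: 10 × 30 + 9 − 2 = 307 (labels ;00/;01 skipped at this minute). Total = 197802 + 1800 + 307 = 199909.

199909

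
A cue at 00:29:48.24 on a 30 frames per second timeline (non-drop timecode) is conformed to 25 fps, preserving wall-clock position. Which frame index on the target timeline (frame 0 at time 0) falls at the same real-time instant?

frame 44720

Source frame index: (0×3600 + 29×60 + 48) × 30 + 24 = 53664.
Real time: 53664 / (30) = 8944/5 s.
Target frame: (8944/5) × (25) = 44720.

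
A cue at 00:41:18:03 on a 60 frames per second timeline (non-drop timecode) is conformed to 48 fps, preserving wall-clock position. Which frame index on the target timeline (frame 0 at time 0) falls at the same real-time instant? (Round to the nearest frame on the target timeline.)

Source frame index: (0×3600 + 41×60 + 18) × 60 + 3 = 148683.
Real time: 148683 / (60) = 49561/20 s.
Target frame: (49561/20) × (48) = 594732/5 ≈ 118946.400 → 118946.

frame 118946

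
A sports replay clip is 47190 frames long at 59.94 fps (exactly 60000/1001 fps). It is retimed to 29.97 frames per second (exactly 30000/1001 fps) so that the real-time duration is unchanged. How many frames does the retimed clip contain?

23595 frames

Target frames = source frames × (target rate / source rate) = 47190 × (30000/1001)/(60000/1001) = 47190 × 1/2 = 23595.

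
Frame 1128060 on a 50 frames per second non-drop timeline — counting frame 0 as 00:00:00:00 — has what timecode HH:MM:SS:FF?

1128060 ÷ 50 = 22561 full seconds, remainder 10 frames.
22561 s = 6 h 16 min 1 s.
Timecode: 06:16:01:10.

06:16:01:10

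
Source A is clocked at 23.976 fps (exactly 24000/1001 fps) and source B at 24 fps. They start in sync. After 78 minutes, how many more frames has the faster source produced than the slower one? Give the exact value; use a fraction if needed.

8640/77 frames

78 min = 4680 s.
A emits 24000/1001 × 4680 = 8640000/77 frames; B emits 24 × 4680 = 112320.
Difference = 8640/77 frames (≈ 112.2078); B is ahead of A.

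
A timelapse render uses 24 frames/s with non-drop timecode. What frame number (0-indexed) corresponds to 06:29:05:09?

frame 560289

Total seconds to the label: (6 × 3600 + 29 × 60 + 5) = 23345.
Frame index = 23345 × 24 + 9 = 560289.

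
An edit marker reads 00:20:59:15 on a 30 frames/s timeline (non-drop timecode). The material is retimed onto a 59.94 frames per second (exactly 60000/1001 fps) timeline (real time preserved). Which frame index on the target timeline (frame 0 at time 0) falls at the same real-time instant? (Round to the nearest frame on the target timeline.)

Source frame index: (0×3600 + 20×60 + 59) × 30 + 15 = 37785.
Real time: 37785 / (30) = 2519/2 s.
Target frame: (2519/2) × (60000/1001) = 6870000/91 ≈ 75494.505 → 75495.

frame 75495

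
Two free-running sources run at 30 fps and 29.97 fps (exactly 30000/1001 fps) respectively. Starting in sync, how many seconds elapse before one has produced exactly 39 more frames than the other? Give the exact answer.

1301.3 seconds

The gap grows by |30000/1001 − 30| = 30/1001 frames per second.
Time for a 39-frame gap: 39 ÷ (30/1001) = 1301.3 s.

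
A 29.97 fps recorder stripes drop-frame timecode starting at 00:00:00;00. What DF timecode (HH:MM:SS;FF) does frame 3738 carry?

Each 10-minute DF block holds 10 × 60 × 30 − 9 × 2 = 17982 frames. 3738 ÷ 17982 → 0 full blocks, remainder 3738.
Within the partial block the first minute is 1800 frames and each further minute 1798, so 2 further minute boundaries passed. Total skipped labels = 18 × 0 + 2 × 2 = 4.
Non-drop label index = 3738 + 4 = 3742; at 30 labels/s that is 00:02:04:22, i.e. DF 00:02:04;22.

00:02:04;22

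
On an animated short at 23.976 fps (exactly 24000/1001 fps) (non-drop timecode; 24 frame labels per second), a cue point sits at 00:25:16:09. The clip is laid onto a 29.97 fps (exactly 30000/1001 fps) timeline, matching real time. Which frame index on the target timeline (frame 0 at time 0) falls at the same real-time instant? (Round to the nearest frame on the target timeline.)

Source frame index: (0×3600 + 25×60 + 16) × 24 + 9 = 36393.
Real time: 36393 / (24000/1001) = 12143131/8000 s.
Target frame: (12143131/8000) × (30000/1001) = 181965/4 ≈ 45491.250 → 45491.

frame 45491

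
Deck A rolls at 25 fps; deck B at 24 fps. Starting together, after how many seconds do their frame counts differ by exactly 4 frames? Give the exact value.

The gap grows by |24 − 25| = 1 frame per second.
Time for a 4-frame gap: 4 ÷ (1) = 4 s.

4 seconds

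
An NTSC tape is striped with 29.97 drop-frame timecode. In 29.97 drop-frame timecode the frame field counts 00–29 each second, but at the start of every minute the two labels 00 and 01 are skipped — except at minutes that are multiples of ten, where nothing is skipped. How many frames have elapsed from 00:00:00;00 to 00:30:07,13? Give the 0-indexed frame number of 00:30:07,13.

54169

As if non-drop at 30 labels/s: (0 × 3600 + 30 × 60 + 7) × 30 + 13 = 54223.
Minute boundaries passed: 30; those not divisible by 10: 30 − 3 = 27; dropped labels = 2 × 27 = 54.
Actual frame index = 54223 − 54 = 54169.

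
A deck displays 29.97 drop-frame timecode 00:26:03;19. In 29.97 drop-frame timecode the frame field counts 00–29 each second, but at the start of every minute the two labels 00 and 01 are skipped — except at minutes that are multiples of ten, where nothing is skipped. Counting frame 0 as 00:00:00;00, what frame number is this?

46861

Complete 10-minute blocks: 2, each 17982 frames → 35964.
Remaining 6 whole minutes in the current block: 1800 + 5 × 1798 = 10790 frames.
Within the current minute: 3 × 30 + 19 − 2 = 107 (labels ;00/;01 skipped at this minute). Total = 35964 + 10790 + 107 = 46861.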